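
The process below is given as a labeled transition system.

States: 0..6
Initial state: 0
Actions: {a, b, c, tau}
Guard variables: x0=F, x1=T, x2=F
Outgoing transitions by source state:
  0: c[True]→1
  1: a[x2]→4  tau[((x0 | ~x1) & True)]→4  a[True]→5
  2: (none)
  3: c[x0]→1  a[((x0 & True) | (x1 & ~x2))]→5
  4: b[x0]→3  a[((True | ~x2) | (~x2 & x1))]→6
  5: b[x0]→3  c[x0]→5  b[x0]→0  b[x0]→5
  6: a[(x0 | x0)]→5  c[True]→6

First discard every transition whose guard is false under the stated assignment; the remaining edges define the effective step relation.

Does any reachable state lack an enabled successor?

Reach set: {0,1,5}
  0: c→1  [1 out]
  1: a→5  [1 out]
  5: ∅  [STUCK]
witness 5: c·a

Answer: DEADLOCK at state 5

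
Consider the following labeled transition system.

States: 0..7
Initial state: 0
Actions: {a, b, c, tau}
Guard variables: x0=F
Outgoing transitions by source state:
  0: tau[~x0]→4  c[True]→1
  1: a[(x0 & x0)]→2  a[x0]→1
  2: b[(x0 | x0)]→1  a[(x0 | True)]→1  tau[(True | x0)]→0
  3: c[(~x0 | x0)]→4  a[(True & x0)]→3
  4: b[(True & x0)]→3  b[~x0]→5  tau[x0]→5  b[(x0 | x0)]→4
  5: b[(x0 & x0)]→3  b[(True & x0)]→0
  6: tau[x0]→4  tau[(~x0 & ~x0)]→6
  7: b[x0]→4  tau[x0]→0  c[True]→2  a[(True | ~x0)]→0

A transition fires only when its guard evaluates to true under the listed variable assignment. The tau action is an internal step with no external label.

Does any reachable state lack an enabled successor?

R = {0,1,4,5}
  0: c→1  tau→4  [2 exit(s)]
  1: ∅  [STUCK]
  4: b→5  [1 exit(s)]
  5: ∅  [STUCK]
witness 1: c

Answer: DEADLOCK at state 1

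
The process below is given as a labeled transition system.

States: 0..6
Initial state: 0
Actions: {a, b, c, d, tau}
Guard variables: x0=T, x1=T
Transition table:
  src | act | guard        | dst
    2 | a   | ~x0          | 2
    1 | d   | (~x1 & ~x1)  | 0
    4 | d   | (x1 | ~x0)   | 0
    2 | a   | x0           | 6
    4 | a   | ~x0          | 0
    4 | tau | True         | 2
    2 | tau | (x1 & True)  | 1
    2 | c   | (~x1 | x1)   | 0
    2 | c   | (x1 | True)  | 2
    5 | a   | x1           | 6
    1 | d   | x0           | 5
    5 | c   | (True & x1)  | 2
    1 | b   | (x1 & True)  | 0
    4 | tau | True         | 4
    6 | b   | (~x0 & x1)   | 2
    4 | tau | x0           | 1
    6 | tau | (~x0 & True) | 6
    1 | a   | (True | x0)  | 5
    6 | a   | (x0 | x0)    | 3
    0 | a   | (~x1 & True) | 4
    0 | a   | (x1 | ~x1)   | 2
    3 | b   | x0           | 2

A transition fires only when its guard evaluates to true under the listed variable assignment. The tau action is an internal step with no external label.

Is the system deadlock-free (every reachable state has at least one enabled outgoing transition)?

Reachable = {0,1,2,3,5,6}
  0: a→2  [1 out]
  1: a→5  b→0  d→5  [3 out]
  2: a→6  c→0  c→2  tau→1  [4 out]
  3: b→2  [1 out]
  5: a→6  c→2  [2 out]
  6: a→3  [1 out]

Answer: DEADLOCK-FREE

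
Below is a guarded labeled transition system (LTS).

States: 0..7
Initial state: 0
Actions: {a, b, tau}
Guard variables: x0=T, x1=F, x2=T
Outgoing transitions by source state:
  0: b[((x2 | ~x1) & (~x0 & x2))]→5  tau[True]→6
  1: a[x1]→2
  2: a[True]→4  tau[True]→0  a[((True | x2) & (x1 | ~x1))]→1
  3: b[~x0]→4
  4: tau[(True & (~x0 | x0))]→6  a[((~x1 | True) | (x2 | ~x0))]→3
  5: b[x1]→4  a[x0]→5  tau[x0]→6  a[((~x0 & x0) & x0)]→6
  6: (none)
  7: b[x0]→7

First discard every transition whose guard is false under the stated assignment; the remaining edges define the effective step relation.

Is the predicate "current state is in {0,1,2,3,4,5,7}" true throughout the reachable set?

Answer: INVARIANT VIOLATED at state 6

Trace:
Safe = {0,1,2,3,4,5,7}
Reach set: {0,6}
  0: safe
  6: ✗ unsafe
reach 6 via tau — violates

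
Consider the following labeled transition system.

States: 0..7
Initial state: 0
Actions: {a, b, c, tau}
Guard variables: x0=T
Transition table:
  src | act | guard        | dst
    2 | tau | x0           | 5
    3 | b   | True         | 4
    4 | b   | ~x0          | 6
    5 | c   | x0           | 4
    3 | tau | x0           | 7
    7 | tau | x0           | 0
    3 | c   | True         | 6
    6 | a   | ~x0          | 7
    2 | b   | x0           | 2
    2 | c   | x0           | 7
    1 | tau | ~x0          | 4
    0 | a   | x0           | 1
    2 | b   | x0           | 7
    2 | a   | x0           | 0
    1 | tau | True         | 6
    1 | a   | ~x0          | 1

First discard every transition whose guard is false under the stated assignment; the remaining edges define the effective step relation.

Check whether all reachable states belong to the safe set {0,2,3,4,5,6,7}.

Safe = {0,2,3,4,5,6,7}
Reachable = {0,1,6}
  0: safe
  1: outside
  6: safe
reach 1 via a — violates

Answer: INVARIANT VIOLATED at state 1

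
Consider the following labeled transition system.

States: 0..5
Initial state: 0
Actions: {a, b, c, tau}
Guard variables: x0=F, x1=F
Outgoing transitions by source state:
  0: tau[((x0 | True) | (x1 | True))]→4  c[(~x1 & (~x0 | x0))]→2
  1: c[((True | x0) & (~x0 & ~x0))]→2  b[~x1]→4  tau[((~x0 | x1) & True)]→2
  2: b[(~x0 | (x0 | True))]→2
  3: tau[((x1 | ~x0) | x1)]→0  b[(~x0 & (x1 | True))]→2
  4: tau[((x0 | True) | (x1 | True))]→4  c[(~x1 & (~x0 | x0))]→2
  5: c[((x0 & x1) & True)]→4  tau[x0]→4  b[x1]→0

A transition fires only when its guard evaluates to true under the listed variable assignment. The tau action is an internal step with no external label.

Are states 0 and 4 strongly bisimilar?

Answer: BISIMILAR

Trace:
Compute ~ classes (split until stable):
  round 0: {{0,1,2,3,4,5}}
  round 1: {{0,4},{1},{2},{3},{5}}
Fixed point at round 2; 5 class(es).
[0]={0,4}  [4]={0,4}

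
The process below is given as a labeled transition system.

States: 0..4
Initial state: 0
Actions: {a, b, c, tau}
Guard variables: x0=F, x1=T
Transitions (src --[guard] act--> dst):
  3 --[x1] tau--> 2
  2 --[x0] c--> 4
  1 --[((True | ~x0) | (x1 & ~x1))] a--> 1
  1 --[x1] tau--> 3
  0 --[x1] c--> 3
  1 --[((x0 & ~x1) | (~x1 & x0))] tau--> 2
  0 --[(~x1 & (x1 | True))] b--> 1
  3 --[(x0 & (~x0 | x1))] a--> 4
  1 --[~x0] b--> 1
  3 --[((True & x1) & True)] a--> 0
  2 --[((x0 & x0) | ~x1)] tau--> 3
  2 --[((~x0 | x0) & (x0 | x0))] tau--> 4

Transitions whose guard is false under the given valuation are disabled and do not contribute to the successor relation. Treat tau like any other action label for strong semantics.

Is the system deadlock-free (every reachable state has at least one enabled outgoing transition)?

Reach set: {0,2,3}
  0: c→3  [1 out]
  2: ∅  [no exit]
  3: a→0  tau→2  [2 out]
Path to 2: c·tau

Answer: DEADLOCK at state 2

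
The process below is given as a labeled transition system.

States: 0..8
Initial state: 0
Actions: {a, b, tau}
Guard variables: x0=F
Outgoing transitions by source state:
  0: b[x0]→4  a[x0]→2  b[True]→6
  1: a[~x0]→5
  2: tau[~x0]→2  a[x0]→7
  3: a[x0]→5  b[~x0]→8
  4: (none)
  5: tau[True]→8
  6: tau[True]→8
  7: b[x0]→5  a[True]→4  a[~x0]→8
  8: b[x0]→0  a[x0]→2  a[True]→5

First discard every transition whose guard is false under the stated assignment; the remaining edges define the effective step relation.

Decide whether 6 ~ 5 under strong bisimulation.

Compute ~ classes (split until stable):
  round 0: {{0,1,2,3,4,5,6,7,8}}
  round 1: {{0,3},{1,7,8},{2,5,6},{4}}
  round 2: {{0},{1,8},{2},{3},{4},{5,6},{7}}
Fixed point at round 3; 7 class(es).
class of 6: {5,6}; class of 5: {5,6}

Answer: BISIMILAR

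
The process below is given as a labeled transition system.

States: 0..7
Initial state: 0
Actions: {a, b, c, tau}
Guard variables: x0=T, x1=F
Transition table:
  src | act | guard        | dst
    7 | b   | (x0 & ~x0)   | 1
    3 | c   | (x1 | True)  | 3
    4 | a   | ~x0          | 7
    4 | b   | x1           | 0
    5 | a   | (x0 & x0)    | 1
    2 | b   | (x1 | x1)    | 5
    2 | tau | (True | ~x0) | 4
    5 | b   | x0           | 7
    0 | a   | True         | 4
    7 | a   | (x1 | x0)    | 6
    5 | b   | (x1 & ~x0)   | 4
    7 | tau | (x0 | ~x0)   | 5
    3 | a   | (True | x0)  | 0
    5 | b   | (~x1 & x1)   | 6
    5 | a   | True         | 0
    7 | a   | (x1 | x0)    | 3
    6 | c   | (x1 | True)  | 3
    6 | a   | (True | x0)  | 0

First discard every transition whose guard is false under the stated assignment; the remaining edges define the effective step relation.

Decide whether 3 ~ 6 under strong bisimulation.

Refine partition for ~:
  round 0: {{0,1,2,3,4,5,6,7}}
  round 1: {{0},{1,4},{2},{3,6},{5},{7}}
Fixed point at round 2; 6 class(es).
class of 3: {3,6}; class of 6: {3,6}

Answer: BISIMILAR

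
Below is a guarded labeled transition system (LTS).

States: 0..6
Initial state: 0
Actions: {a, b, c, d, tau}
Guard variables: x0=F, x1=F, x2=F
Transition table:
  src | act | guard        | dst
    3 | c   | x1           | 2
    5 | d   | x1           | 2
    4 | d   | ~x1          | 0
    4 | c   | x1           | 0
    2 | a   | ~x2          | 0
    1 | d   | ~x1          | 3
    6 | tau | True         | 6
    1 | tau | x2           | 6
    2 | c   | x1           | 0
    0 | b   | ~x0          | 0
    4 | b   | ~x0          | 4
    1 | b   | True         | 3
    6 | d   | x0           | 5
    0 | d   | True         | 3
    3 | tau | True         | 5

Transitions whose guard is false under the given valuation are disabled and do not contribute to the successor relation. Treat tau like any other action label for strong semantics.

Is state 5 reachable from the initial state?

Answer: REACHABLE

Trace:
After dropping false guards: 9 live edges.
L0 = {0}
L1 = {3}  total {0,3}
L2 = {5}  total {0,3,5}
Reach set: {0,3,5}
Path to 5: d·tau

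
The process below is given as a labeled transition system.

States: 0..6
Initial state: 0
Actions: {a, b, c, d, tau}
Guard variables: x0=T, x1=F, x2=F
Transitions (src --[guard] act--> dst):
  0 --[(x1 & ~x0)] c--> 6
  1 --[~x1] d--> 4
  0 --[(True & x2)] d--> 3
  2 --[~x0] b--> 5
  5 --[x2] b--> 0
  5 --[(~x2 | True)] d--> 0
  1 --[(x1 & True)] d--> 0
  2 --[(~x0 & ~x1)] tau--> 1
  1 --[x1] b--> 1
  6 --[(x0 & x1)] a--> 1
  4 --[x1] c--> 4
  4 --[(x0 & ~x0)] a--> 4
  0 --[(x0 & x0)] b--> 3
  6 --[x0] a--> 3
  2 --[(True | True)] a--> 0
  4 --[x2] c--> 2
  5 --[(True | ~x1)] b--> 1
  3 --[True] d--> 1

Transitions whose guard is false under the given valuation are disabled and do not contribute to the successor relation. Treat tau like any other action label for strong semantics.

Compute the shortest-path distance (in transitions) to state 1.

Layered search for 1:
  depth 0: {0}
  depth 1: {3}
  depth 2: {1}
first hit 1 at d=2 via b·d

Answer: 2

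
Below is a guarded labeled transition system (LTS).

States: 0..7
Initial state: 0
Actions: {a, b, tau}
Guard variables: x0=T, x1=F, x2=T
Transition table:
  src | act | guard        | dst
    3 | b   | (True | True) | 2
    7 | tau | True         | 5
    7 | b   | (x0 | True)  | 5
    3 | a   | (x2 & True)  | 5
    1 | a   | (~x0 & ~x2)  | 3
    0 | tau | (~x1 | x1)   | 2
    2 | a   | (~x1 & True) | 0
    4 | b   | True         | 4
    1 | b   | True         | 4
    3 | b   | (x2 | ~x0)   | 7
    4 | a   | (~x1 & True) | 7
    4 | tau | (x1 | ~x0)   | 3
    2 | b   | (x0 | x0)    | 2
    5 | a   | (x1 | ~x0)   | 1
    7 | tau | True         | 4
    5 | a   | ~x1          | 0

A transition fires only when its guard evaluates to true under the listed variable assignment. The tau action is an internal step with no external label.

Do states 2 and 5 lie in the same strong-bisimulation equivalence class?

Refine partition for ~:
  P[0] = {{0,1,2,3,4,5,6,7}}
  P[1] = {{0},{1},{2,3,4},{5},{6},{7}}
  P[2] = {{0},{1},{2},{3},{4},{5},{6},{7}}
stable after 3 split(s): 8 block(s)
2∈{2}, 5∈{5}

Answer: NOT BISIMILAR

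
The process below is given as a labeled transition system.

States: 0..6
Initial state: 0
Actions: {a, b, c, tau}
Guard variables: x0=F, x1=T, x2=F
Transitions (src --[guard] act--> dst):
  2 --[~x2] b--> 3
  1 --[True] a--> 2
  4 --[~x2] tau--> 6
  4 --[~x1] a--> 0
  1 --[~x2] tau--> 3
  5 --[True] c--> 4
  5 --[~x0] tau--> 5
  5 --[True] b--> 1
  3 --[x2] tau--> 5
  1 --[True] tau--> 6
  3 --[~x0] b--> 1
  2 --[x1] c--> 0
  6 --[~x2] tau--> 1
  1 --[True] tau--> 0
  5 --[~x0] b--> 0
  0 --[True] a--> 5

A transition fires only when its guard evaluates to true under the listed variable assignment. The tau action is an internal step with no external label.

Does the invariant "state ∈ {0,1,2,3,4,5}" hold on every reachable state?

Inv-set: {0,1,2,3,4,5}
Reachable = {0,1,2,3,4,5,6}
  0: safe
  1: safe
  2: safe
  3: safe
  4: safe
  5: safe
  6: outside
reach 6 via a·c·tau — violates

Answer: INVARIANT VIOLATED at state 6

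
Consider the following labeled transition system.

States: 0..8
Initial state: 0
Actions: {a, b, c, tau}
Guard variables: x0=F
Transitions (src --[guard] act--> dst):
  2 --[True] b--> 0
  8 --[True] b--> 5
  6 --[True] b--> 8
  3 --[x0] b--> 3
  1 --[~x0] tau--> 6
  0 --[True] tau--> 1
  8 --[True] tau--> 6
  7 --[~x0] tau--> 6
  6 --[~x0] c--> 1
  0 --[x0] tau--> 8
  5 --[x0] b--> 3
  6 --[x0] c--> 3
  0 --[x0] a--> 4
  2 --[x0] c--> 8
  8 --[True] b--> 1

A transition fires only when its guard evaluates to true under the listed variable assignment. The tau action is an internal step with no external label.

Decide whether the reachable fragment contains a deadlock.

Answer: DEADLOCK at state 5

Analysis:
Reach set: {0,1,5,6,8}
  0: tau→1  [deg 1]
  1: tau→6  [deg 1]
  5: ∅  [no exit]
  6: b→8  c→1  [deg 2]
  8: b→1  b→5  tau→6  [deg 3]
witness 5: tau·tau·b·b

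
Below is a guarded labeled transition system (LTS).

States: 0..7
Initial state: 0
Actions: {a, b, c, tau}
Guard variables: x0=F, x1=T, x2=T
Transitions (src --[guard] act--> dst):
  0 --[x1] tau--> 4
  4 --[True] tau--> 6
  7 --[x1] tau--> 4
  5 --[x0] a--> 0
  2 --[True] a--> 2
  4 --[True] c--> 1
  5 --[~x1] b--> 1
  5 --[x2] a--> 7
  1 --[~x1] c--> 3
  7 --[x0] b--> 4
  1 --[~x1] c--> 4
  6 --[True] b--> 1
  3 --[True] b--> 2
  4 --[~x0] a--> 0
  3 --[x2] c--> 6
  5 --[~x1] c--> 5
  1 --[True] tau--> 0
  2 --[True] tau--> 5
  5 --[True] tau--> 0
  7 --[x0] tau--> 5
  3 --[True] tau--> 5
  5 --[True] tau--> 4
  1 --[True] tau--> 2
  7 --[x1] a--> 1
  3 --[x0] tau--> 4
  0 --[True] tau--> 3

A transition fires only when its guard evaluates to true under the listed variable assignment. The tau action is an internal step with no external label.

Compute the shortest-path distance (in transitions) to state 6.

Breadth-first toward 6:
  depth 0: {0}
  depth 1: {3,4}
  depth 2: {1,2,5,6}
first hit 6 at d=2 via tau·c

Answer: 2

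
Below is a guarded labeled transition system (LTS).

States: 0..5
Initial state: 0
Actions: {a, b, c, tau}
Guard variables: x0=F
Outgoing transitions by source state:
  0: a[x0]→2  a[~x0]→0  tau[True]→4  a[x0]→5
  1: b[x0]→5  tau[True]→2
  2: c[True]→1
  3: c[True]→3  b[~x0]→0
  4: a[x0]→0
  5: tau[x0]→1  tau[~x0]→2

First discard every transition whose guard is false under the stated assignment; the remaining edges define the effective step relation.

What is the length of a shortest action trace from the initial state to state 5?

Answer: UNREACHABLE

Working:
Breadth-first toward 5:
  Layer 0: {0}
  Layer 1: {4}
5 never appears.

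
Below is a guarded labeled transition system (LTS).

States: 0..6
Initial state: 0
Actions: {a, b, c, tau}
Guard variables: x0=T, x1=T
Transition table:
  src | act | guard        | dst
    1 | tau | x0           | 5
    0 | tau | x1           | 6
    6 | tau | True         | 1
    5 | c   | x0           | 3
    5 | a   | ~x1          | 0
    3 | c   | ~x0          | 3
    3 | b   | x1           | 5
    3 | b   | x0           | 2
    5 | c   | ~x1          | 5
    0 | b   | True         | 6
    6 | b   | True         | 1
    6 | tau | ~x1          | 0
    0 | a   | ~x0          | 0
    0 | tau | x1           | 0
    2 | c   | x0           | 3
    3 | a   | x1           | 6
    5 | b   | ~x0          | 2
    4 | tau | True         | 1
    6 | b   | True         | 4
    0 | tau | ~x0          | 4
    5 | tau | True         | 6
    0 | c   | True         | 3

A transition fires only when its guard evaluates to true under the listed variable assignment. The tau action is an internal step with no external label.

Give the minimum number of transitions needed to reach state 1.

BFS to 1:
  depth 0: {0}
  depth 1: {3,6}
  depth 2: {1,2,4,5}
1 enters at depth 2; path b·b

Answer: 2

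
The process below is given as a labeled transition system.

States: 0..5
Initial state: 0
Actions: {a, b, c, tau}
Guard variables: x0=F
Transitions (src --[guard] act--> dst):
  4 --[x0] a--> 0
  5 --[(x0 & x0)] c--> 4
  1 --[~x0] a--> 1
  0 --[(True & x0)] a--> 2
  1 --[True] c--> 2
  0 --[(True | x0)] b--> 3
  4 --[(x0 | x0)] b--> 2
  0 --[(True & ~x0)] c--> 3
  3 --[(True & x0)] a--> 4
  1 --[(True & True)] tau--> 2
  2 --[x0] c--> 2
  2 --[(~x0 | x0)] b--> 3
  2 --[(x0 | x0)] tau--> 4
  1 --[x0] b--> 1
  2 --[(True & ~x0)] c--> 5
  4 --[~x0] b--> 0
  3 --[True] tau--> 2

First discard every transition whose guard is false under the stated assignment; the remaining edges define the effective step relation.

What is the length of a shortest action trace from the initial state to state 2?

Answer: 2

Trace:
Layered search for 2:
  Layer 0: {0}
  Layer 1: {3}
  Layer 2: {2}
first hit 2 at d=2 via b·tau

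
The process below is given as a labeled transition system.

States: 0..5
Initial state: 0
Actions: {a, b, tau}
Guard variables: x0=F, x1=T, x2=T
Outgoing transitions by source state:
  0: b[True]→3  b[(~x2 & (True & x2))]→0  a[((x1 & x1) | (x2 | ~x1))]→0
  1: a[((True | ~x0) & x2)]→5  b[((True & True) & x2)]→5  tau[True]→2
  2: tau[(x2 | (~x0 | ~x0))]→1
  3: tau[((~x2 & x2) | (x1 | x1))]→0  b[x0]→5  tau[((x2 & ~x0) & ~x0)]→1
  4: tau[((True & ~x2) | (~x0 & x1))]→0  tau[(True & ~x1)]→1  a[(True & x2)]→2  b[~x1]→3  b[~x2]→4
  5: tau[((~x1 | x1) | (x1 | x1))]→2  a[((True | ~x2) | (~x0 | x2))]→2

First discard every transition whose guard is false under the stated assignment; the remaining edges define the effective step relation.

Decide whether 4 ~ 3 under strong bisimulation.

Bisimulation quotient by refinement:
  π0 = {{0,1,2,3,4,5}}
  π1 = {{0},{1},{2,3},{4,5}}
  π2 = {{0},{1},{2},{3},{4},{5}}
6 equivalence class(es) (converged in 3)
class of 4: {4}; class of 3: {3}

Answer: NOT BISIMILAR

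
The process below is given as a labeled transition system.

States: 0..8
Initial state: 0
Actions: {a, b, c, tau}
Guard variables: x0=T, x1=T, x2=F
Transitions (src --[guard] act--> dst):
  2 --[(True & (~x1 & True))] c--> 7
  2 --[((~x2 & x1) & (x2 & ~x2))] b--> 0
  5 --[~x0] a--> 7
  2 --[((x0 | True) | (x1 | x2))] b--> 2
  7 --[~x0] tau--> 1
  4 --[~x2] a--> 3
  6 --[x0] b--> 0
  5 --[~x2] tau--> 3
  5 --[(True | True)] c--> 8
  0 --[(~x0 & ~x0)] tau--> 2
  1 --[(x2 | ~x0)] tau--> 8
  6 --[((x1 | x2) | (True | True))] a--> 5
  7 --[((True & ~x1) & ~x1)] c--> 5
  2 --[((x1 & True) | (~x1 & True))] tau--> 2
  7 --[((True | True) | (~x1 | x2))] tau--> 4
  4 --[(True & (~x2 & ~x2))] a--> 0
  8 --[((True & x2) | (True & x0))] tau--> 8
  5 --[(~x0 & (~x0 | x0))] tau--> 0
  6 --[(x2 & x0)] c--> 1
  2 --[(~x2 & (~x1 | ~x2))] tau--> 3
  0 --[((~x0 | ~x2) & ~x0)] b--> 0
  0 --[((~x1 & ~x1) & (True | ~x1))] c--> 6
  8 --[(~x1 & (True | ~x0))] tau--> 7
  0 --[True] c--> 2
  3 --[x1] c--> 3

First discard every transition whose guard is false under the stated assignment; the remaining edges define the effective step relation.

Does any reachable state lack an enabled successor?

Reach set: {0,2,3}
  0: c→2  [deg 1]
  2: b→2  tau→2  tau→3  [deg 3]
  3: c→3  [deg 1]

Answer: DEADLOCK-FREE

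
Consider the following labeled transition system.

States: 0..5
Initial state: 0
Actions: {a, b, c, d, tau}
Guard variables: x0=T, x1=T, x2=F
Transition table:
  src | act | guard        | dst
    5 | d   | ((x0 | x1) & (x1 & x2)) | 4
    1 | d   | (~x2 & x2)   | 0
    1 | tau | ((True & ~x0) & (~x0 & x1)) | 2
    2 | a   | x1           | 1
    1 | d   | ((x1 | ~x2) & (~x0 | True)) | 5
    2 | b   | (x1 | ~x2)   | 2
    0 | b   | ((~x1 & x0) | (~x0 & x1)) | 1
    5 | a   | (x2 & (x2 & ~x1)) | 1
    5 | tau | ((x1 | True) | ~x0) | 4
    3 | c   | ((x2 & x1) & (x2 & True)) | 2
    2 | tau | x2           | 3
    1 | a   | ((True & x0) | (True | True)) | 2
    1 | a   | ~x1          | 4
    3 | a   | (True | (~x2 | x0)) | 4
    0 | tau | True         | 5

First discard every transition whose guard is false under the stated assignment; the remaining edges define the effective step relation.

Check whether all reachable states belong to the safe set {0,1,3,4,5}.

Answer: INVARIANT HOLDS

Analysis:
Safe = {0,1,3,4,5}
Reach set: {0,4,5}
  0: ok
  4: ok
  5: ok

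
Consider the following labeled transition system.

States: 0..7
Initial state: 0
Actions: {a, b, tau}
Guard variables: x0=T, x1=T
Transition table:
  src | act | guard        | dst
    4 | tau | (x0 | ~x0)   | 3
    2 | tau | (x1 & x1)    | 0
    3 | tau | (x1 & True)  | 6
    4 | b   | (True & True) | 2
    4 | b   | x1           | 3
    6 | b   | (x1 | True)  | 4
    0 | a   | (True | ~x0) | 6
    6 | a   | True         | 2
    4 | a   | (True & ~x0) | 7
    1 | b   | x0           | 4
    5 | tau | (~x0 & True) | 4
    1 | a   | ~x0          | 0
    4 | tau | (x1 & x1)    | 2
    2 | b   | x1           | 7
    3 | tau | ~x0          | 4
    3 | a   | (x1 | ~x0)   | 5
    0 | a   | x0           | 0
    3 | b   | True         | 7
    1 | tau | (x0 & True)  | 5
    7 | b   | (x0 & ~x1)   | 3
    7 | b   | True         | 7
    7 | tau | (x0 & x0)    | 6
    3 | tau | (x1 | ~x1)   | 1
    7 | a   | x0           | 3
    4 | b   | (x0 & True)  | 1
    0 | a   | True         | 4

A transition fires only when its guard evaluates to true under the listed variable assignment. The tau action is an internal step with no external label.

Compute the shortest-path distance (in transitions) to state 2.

Layered search for 2:
  depth 0: {0}
  depth 1: {4,6}
  depth 2: {1,2,3}
2 enters at depth 2; path a·b

Answer: 2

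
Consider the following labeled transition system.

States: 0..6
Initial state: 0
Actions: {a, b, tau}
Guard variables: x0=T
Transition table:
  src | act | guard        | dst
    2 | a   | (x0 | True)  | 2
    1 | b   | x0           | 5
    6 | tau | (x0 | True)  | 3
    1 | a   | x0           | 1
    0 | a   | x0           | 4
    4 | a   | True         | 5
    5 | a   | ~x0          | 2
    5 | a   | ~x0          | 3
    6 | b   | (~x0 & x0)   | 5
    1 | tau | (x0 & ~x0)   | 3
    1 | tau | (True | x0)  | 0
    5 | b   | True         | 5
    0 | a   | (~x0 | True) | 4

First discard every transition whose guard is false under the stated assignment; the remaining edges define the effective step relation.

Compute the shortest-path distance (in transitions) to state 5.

Breadth-first toward 5:
  Layer 0: {0}
  Layer 1: {4}
  Layer 2: {5}
5 enters at depth 2; path a·a

Answer: 2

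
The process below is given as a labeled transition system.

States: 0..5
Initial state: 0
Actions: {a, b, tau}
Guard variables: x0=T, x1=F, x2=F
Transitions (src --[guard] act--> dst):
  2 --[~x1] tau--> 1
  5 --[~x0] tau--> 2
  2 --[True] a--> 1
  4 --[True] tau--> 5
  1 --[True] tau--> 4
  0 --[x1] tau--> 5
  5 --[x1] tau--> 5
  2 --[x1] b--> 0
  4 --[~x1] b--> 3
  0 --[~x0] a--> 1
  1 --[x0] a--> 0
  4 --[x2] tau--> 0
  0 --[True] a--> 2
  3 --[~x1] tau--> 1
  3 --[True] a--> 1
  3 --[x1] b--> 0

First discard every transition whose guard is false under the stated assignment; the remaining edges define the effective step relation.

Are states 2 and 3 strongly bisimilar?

Refine partition for ~:
  π0 = {{0,1,2,3,4,5}}
  π1 = {{0},{1,2,3},{4},{5}}
  π2 = {{0},{1},{2,3},{4},{5}}
stable after 3 split(s): 5 block(s)
class of 2: {2,3}; class of 3: {2,3}

Answer: BISIMILAR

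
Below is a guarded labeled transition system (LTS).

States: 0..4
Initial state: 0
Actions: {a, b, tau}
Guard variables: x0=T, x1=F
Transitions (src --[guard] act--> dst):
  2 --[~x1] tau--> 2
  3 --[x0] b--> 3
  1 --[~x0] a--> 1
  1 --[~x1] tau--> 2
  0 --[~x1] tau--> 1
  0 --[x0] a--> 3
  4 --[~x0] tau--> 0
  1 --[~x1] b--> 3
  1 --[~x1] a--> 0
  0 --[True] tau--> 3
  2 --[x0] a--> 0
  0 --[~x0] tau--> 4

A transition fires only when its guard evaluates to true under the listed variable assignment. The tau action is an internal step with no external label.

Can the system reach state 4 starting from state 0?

Answer: UNREACHABLE

Analysis:
9 transition(s) survive guard evaluation.
Layer 0: {0}
Layer 1: {1,3}  now seen {0,1,3}
Layer 2: {2}  now seen {0,1,2,3}
Reach set: {0,1,2,3}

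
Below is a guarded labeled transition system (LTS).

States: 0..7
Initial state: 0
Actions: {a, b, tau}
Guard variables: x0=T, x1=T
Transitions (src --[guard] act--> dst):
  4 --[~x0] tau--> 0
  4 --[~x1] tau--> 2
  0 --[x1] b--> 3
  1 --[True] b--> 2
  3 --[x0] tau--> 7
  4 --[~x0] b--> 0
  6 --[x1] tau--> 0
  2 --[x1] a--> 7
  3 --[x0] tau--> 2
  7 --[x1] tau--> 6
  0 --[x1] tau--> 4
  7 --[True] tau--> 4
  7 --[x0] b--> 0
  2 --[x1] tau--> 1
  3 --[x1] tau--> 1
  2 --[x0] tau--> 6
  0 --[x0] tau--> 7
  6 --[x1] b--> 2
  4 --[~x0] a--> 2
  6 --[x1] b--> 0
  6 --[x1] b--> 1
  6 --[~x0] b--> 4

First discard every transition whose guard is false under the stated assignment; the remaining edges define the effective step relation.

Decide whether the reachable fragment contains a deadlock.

Answer: DEADLOCK at state 4

Trace:
Reachable = {0,1,2,3,4,6,7}
  0: b→3  tau→4  tau→7  [3 out]
  1: b→2  [1 out]
  2: a→7  tau→1  tau→6  [3 out]
  3: tau→1  tau→2  tau→7  [3 out]
  4: ∅  [deadlock]
  6: b→0  b→1  b→2  tau→0  [4 out]
  7: b→0  tau→4  tau→6  [3 out]
Path to 4: tau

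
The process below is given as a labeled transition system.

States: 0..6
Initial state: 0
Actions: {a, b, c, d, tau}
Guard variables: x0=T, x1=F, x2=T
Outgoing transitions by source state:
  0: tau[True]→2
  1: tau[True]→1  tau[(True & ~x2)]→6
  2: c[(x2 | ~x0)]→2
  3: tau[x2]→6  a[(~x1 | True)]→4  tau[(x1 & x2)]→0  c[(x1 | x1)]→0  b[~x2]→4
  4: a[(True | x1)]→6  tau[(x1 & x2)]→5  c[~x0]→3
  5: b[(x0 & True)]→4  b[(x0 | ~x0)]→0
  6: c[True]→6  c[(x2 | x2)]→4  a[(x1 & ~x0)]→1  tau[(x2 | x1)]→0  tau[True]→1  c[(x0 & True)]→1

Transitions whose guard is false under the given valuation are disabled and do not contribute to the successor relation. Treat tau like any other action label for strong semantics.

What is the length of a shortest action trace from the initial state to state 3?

BFS to 3:
  depth 0: {0}
  depth 1: {2}
3 never appears.

Answer: UNREACHABLE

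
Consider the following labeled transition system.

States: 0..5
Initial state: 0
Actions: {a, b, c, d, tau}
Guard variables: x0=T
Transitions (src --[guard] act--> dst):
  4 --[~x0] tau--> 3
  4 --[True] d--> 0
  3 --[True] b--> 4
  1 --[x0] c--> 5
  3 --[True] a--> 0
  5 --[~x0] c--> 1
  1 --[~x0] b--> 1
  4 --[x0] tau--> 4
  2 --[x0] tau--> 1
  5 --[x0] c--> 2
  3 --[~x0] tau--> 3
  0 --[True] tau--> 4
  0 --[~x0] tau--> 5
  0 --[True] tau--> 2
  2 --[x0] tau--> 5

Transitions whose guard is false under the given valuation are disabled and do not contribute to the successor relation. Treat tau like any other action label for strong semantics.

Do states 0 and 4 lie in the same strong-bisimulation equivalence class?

Bisimulation quotient by refinement:
  P[0] = {{0,1,2,3,4,5}}
  P[1] = {{0,2},{1,5},{3},{4}}
  P[2] = {{0},{1},{2},{3},{4},{5}}
6 equivalence class(es) (converged in 3)
class of 0: {0}; class of 4: {4}

Answer: NOT BISIMILAR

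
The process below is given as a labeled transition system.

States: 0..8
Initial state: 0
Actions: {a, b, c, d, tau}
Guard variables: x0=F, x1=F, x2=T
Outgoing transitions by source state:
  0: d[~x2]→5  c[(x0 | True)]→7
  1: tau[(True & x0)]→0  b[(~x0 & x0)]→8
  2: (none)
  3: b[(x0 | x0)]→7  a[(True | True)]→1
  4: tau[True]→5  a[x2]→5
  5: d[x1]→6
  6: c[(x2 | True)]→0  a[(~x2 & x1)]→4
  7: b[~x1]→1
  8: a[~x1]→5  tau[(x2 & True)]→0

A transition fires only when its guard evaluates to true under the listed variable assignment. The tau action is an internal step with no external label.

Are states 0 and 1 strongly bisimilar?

Answer: NOT BISIMILAR

Analysis:
Bisimulation quotient by refinement:
  P[0] = {{0,1,2,3,4,5,6,7,8}}
  P[1] = {{0,6},{1,2,5},{3},{4,8},{7}}
  P[2] = {{0},{1,2,5},{3},{4},{6},{7},{8}}
Fixed point at round 3; 7 class(es).
[0]={0}  [1]={1,2,5}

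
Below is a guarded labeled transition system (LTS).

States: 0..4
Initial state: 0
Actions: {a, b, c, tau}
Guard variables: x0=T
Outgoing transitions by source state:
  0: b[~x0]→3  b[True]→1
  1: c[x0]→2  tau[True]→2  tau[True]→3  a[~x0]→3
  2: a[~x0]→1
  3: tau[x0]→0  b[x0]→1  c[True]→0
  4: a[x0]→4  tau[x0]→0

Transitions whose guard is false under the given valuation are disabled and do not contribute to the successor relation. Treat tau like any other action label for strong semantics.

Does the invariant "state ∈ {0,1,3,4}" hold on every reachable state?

Inv-set: {0,1,3,4}
Reach set: {0,1,2,3}
  0: ok
  1: ok
  2: outside
  3: ok
counterexample path to 2: b·c

Answer: INVARIANT VIOLATED at state 2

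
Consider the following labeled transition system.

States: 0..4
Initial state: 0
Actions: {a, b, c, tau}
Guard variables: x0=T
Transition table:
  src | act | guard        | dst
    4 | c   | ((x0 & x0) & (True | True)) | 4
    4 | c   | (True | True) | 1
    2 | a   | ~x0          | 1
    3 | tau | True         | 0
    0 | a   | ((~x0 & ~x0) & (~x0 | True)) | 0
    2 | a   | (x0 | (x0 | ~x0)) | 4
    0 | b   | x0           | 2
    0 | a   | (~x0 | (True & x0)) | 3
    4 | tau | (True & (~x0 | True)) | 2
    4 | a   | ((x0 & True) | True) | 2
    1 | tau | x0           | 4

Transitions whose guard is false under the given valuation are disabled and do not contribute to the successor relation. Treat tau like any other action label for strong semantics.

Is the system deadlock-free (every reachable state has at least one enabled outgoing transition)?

R = {0,1,2,3,4}
  0: a→3  b→2  [2 out]
  1: tau→4  [1 out]
  2: a→4  [1 out]
  3: tau→0  [1 out]
  4: a→2  c→1  c→4  tau→2  [4 out]

Answer: DEADLOCK-FREE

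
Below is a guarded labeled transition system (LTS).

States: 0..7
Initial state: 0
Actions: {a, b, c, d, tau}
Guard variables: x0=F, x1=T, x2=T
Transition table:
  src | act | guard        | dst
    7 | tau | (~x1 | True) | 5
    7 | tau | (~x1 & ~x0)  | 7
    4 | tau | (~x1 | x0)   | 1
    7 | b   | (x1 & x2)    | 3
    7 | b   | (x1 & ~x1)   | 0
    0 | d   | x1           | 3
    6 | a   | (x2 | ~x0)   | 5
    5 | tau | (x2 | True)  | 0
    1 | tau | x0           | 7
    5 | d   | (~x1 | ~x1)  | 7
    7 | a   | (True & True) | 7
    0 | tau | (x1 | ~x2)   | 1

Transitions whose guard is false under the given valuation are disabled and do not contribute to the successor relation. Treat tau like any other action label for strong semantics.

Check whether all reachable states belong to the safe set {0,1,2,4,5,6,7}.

Inv-set: {0,1,2,4,5,6,7}
Reachable = {0,1,3}
  0: safe
  1: safe
  3: VIOLATES
witness against invariant: d → 3

Answer: INVARIANT VIOLATED at state 3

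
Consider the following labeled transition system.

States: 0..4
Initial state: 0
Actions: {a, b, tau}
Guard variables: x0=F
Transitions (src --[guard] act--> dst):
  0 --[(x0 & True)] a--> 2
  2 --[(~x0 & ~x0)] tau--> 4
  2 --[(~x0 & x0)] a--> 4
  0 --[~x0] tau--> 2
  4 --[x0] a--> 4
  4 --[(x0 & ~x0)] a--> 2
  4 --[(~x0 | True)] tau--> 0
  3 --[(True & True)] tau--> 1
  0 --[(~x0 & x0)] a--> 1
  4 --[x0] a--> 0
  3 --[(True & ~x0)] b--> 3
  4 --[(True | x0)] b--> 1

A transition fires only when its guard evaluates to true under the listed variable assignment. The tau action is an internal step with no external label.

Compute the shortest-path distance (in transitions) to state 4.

Breadth-first toward 4:
  depth 0: {0}
  depth 1: {2}
  depth 2: {4}
depth(4)=2, e.g. tau·tau

Answer: 2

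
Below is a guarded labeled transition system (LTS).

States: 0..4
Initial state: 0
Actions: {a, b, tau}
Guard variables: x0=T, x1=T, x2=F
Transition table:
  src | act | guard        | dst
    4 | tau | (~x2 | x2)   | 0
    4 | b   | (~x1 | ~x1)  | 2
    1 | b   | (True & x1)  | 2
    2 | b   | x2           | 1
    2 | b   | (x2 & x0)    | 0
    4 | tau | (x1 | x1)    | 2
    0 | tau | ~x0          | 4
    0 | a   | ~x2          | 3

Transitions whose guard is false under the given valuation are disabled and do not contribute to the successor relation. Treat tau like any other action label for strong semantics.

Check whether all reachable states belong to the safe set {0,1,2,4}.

Inv-set: {0,1,2,4}
Reachable = {0,3}
  0: ok
  3: VIOLATES
counterexample path to 3: a

Answer: INVARIANT VIOLATED at state 3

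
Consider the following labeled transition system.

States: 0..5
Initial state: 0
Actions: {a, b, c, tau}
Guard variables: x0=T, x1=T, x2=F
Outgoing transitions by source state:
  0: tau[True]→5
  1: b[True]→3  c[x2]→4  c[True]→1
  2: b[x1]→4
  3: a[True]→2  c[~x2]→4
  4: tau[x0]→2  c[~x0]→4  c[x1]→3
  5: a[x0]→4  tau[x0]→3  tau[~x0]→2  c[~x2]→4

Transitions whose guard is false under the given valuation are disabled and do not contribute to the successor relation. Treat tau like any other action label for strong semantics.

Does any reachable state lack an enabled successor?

Answer: DEADLOCK-FREE

Analysis:
Reach set: {0,2,3,4,5}
  0: tau→5  [1 exit(s)]
  2: b→4  [1 exit(s)]
  3: a→2  c→4  [2 exit(s)]
  4: c→3  tau→2  [2 exit(s)]
  5: a→4  c→4  tau→3  [3 exit(s)]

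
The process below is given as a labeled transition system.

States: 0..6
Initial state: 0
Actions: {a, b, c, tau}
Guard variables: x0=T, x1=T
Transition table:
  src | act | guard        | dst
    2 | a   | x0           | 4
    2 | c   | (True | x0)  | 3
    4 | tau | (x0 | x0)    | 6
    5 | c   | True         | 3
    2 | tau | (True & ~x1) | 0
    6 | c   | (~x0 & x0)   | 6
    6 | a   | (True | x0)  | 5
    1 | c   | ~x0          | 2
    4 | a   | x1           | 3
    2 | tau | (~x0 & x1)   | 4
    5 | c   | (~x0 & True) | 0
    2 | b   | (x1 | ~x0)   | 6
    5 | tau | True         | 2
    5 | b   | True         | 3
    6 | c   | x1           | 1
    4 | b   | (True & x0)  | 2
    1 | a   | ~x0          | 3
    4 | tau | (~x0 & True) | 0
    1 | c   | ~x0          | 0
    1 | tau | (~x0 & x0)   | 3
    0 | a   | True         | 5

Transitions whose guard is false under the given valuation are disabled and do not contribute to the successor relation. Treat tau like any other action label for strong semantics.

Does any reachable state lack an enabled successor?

Answer: DEADLOCK at state 1

Analysis:
Reachable = {0,1,2,3,4,5,6}
  0: a→5  [1 out]
  1: ∅  [STUCK]
  2: a→4  b→6  c→3  [3 out]
  3: ∅  [STUCK]
  4: a→3  b→2  tau→6  [3 out]
  5: b→3  c→3  tau→2  [3 out]
  6: a→5  c→1  [2 out]
Path to 1: a·tau·b·c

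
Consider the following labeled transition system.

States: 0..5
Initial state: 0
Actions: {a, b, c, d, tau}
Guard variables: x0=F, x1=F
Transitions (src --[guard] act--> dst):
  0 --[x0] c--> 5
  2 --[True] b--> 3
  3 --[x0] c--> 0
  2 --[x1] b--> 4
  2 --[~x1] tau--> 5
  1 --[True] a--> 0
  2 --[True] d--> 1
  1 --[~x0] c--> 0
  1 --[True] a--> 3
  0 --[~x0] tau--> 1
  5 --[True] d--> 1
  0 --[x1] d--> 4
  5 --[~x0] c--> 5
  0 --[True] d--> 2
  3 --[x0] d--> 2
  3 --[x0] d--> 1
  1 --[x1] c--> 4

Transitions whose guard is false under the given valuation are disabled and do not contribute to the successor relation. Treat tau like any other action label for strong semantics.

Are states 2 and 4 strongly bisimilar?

Bisimulation quotient by refinement:
  round 0: {{0,1,2,3,4,5}}
  round 1: {{0},{1},{2},{3,4},{5}}
5 equivalence class(es) (converged in 2)
class of 2: {2}; class of 4: {3,4}

Answer: NOT BISIMILAR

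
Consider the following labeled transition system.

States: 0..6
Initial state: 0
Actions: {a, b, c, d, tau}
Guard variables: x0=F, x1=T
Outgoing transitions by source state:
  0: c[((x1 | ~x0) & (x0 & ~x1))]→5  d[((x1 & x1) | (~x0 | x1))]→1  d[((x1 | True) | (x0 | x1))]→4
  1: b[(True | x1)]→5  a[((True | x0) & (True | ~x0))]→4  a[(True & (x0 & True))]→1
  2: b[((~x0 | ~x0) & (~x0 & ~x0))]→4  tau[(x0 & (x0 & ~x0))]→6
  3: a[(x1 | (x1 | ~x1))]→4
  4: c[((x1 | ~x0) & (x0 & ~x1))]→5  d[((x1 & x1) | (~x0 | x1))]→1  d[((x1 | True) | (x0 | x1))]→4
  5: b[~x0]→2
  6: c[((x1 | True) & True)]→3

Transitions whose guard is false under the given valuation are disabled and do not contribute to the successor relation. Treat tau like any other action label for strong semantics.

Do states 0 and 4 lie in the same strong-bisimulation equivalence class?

Refine partition for ~:
  round 0: {{0,1,2,3,4,5,6}}
  round 1: {{0,4},{1},{2,5},{3},{6}}
  round 2: {{0,4},{1},{2},{3},{5},{6}}
Fixed point at round 3; 6 class(es).
class of 0: {0,4}; class of 4: {0,4}

Answer: BISIMILAR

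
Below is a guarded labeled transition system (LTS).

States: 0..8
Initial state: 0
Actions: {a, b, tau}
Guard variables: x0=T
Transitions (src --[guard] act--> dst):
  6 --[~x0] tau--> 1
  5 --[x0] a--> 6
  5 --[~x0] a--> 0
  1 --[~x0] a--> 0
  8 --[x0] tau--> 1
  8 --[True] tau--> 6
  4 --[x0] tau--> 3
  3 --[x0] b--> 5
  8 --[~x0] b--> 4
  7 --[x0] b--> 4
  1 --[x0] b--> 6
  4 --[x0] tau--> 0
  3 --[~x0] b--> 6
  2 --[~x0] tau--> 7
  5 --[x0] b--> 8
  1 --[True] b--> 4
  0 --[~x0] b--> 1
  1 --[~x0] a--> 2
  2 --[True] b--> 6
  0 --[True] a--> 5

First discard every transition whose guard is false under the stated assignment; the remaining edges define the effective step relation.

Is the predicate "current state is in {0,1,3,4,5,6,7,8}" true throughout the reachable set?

Answer: INVARIANT HOLDS

Analysis:
Safe = {0,1,3,4,5,6,7,8}
Reach set: {0,1,3,4,5,6,8}
  0: ok
  1: ok
  3: ok
  4: ok
  5: ok
  6: ok
  8: ok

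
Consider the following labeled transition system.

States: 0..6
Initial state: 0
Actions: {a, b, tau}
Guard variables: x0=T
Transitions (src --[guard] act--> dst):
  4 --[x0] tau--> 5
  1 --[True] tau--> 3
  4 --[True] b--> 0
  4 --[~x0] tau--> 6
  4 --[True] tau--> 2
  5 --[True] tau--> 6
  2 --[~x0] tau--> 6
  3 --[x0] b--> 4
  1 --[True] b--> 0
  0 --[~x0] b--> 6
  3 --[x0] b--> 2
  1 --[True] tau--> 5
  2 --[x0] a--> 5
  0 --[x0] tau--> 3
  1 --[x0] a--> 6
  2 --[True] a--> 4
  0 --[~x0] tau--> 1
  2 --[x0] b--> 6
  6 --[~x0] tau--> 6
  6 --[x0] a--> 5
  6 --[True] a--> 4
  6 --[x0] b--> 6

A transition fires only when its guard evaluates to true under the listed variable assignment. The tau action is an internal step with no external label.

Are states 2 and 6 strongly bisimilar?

Answer: BISIMILAR

Working:
Bisimulation quotient by refinement:
  π0 = {{0,1,2,3,4,5,6}}
  π1 = {{0,5},{1},{2,6},{3},{4}}
  π2 = {{0},{1},{2,6},{3},{4},{5}}
Fixed point at round 3; 6 class(es).
class of 2: {2,6}; class of 6: {2,6}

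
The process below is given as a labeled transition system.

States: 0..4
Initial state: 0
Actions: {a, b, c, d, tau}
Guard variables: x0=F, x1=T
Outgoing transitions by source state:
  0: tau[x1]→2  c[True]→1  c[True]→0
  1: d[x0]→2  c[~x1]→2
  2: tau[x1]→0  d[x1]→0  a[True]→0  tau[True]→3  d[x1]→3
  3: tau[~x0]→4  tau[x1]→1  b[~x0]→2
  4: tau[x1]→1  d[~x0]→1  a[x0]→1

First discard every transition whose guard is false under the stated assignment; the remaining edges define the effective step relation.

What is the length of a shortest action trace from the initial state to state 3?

Layered search for 3:
  Layer 0: {0}
  Layer 1: {1,2}
  Layer 2: {3}
depth(3)=2, e.g. tau·d

Answer: 2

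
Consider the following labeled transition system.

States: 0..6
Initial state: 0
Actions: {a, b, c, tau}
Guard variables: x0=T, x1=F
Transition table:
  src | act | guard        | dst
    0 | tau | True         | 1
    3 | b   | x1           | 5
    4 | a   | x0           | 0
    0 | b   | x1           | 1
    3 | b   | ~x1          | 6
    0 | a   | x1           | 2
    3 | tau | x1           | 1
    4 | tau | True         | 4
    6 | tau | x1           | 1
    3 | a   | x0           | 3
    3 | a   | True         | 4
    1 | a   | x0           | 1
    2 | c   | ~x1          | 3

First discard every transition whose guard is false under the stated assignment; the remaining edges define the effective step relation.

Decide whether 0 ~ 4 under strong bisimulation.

Compute ~ classes (split until stable):
  round 0: {{0,1,2,3,4,5,6}}
  round 1: {{0},{1},{2},{3},{4},{5,6}}
stable after 2 split(s): 6 block(s)
class of 0: {0}; class of 4: {4}

Answer: NOT BISIMILAR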